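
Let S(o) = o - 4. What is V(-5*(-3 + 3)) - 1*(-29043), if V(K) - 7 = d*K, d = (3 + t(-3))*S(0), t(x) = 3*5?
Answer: 29050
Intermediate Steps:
S(o) = -4 + o
t(x) = 15
d = -72 (d = (3 + 15)*(-4 + 0) = 18*(-4) = -72)
V(K) = 7 - 72*K
V(-5*(-3 + 3)) - 1*(-29043) = (7 - (-360)*(-3 + 3)) - 1*(-29043) = (7 - (-360)*0) + 29043 = (7 - 72*0) + 29043 = (7 + 0) + 29043 = 7 + 29043 = 29050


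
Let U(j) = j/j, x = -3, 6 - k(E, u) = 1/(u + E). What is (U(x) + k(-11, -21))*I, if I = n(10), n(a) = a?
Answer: 1125/16 ≈ 70.313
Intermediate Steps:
k(E, u) = 6 - 1/(E + u) (k(E, u) = 6 - 1/(u + E) = 6 - 1/(E + u))
I = 10
U(j) = 1
(U(x) + k(-11, -21))*I = (1 + (-1 + 6*(-11) + 6*(-21))/(-11 - 21))*10 = (1 + (-1 - 66 - 126)/(-32))*10 = (1 - 1/32*(-193))*10 = (1 + 193/32)*10 = (225/32)*10 = 1125/16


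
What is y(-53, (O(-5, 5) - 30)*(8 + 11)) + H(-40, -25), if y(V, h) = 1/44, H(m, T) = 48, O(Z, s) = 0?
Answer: 2113/44 ≈ 48.023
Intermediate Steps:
y(V, h) = 1/44
y(-53, (O(-5, 5) - 30)*(8 + 11)) + H(-40, -25) = 1/44 + 48 = 2113/44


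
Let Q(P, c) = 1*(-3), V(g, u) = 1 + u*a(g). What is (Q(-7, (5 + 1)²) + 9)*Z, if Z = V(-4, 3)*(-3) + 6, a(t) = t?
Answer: 234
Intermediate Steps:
V(g, u) = 1 + g*u (V(g, u) = 1 + u*g = 1 + g*u)
Q(P, c) = -3
Z = 39 (Z = (1 - 4*3)*(-3) + 6 = (1 - 12)*(-3) + 6 = -11*(-3) + 6 = 33 + 6 = 39)
(Q(-7, (5 + 1)²) + 9)*Z = (-3 + 9)*39 = 6*39 = 234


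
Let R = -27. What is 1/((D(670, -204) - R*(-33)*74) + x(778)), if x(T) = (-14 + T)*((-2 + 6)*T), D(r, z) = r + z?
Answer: 1/2312100 ≈ 4.3251e-7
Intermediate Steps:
x(T) = 4*T*(-14 + T) (x(T) = (-14 + T)*(4*T) = 4*T*(-14 + T))
1/((D(670, -204) - R*(-33)*74) + x(778)) = 1/(((670 - 204) - (-27*(-33))*74) + 4*778*(-14 + 778)) = 1/((466 - 891*74) + 4*778*764) = 1/((466 - 1*65934) + 2377568) = 1/((466 - 65934) + 2377568) = 1/(-65468 + 2377568) = 1/2312100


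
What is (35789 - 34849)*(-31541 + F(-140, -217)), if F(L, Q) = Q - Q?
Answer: -29648540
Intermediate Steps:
F(L, Q) = 0
(35789 - 34849)*(-31541 + F(-140, -217)) = (35789 - 34849)*(-31541 + 0) = 940*(-31541) = -29648540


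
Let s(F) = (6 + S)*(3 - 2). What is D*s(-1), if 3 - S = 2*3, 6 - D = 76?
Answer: -210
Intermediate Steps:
D = -70 (D = 6 - 1*76 = 6 - 76 = -70)
S = -3 (S = 3 - 2*3 = 3 - 1*6 = 3 - 6 = -3)
s(F) = 3 (s(F) = (6 - 3)*(3 - 2) = 3*1 = 3)
D*s(-1) = -70*3 = -210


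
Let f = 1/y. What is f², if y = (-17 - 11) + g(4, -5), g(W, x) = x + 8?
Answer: 1/625 ≈ 0.0016000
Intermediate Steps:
g(W, x) = 8 + x
y = -25 (y = (-17 - 11) + (8 - 5) = -28 + 3 = -25)
f = -1/25 (f = 1/(-25) = -1/25 ≈ -0.040000)
f² = (-1/25)² = 1/625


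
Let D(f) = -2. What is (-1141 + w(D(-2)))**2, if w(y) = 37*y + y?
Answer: 1481089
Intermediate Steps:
w(y) = 38*y
(-1141 + w(D(-2)))**2 = (-1141 + 38*(-2))**2 = (-1141 - 76)**2 = (-1217)**2 = 1481089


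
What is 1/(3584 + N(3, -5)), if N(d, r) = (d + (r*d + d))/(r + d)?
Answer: 2/7177 ≈ 0.00027867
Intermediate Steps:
N(d, r) = (2*d + d*r)/(d + r) (N(d, r) = (d + (d*r + d))/(d + r) = (d + (d + d*r))/(d + r) = (2*d + d*r)/(d + r))
1/(3584 + N(3, -5)) = 1/(3584 + 3*(2 - 5)/(3 - 5)) = 1/(3584 + 3*(-3)/(-2)) = 1/(3584 + 3*(-1/2)*(-3)) = 1/(3584 + 9/2) = 1/(7177/2) = 2/7177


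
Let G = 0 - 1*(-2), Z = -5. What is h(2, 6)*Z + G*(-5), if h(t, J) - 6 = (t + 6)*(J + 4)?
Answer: -440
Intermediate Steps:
G = 2 (G = 0 + 2 = 2)
h(t, J) = 6 + (4 + J)*(6 + t) (h(t, J) = 6 + (t + 6)*(J + 4) = 6 + (6 + t)*(4 + J) = 6 + (4 + J)*(6 + t))
h(2, 6)*Z + G*(-5) = (30 + 4*2 + 6*6 + 6*2)*(-5) + 2*(-5) = (30 + 8 + 36 + 12)*(-5) - 10 = 86*(-5) - 10 = -430 - 10 = -440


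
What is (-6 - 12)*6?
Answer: -108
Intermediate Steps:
(-6 - 12)*6 = -18*6 = -108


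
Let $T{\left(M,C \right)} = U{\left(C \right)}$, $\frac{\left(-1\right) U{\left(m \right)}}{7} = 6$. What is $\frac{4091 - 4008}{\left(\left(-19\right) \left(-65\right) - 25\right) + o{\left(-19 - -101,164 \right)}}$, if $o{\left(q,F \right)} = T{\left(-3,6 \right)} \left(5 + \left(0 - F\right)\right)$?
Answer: $\frac{83}{7888} \approx 0.010522$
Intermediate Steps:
$U{\left(m \right)} = -42$ ($U{\left(m \right)} = \left(-7\right) 6 = -42$)
$T{\left(M,C \right)} = -42$
$o{\left(q,F \right)} = -210 + 42 F$ ($o{\left(q,F \right)} = - 42 \left(5 + \left(0 - F\right)\right) = - 42 \left(5 - F\right) = -210 + 42 F$)
$\frac{4091 - 4008}{\left(\left(-19\right) \left(-65\right) - 25\right) + o{\left(-19 - -101,164 \right)}} = \frac{4091 - 4008}{\left(\left(-19\right) \left(-65\right) - 25\right) + \left(-210 + 42 \cdot 164\right)} = \frac{83}{\left(1235 - 25\right) + \left(-210 + 6888\right)} = \frac{83}{1210 + 6678} = \frac{83}{7888}$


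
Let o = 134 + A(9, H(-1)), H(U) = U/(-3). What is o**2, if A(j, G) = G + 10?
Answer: 187489/9 ≈ 20832.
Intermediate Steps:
H(U) = -U/3 (H(U) = U*(-1/3) = -U/3)
A(j, G) = 10 + G
o = 433/3 (o = 134 + (10 - 1/3*(-1)) = 134 + (10 + 1/3) = 134 + 31/3 = 433/3 ≈ 144.33)
o**2 = (433/3)**2 = 187489/9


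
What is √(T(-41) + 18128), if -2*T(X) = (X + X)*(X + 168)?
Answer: √23335 ≈ 152.76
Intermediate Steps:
T(X) = -X*(168 + X) (T(X) = -(X + X)*(X + 168)/2 = -2*X*(168 + X)/2 = -X*(168 + X))
√(T(-41) + 18128) = √(-1*(-41)*(168 - 41) + 18128) = √(-1*(-41)*127 + 18128) = √(5207 + 18128) = √23335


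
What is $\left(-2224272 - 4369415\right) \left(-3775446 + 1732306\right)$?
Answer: $13471825657180$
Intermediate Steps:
$\left(-2224272 - 4369415\right) \left(-3775446 + 1732306\right) = \left(-6593687\right) \left(-2043140\right) = 13471825657180$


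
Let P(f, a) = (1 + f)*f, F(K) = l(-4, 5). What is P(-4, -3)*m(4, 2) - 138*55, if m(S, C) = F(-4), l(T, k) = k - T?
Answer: -7482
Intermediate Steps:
F(K) = 9 (F(K) = 5 - 1*(-4) = 5 + 4 = 9)
m(S, C) = 9
P(f, a) = f*(1 + f)
P(-4, -3)*m(4, 2) - 138*55 = -4*(1 - 4)*9 - 138*55 = -4*(-3)*9 - 7590 = 12*9 - 7590 = 108 - 7590 = -7482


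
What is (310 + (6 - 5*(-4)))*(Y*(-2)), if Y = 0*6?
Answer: 0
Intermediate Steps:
Y = 0
(310 + (6 - 5*(-4)))*(Y*(-2)) = (310 + (6 - 5*(-4)))*(0*(-2)) = (310 + (6 + 20))*0 = (310 + 26)*0 = 336*0 = 0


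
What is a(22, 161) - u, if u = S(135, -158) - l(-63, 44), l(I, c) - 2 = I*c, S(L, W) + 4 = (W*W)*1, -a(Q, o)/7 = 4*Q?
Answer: -28346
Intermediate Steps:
a(Q, o) = -28*Q
S(L, W) = -4 + W² (S(L, W) = -4 + (W*W)*1 = -4 + W²*1 = -4 + W²)
l(I, c) = 2 + I*c
u = 27730 (u = (-4 + (-158)²) - (2 - 63*44) = (-4 + 24964) - (2 - 2772) = 24960 - 1*(-2770) = 24960 + 2770 = 27730)
a(22, 161) - u = -28*22 - 1*27730 = -616 - 27730 = -28346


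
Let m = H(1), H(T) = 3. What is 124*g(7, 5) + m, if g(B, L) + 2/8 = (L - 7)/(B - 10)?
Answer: 164/3 ≈ 54.667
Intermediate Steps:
m = 3
g(B, L) = -¼ + (-7 + L)/(-10 + B) (g(B, L) = -¼ + (L - 7)/(B - 10) = -¼ + (-7 + L)/(-10 + B))
124*g(7, 5) + m = 124*((-18 - 1*7 + 4*5)/(4*(-10 + 7))) + 3 = 124*((¼)*(-18 - 7 + 20)/(-3)) + 3 = 124*((¼)*(-⅓)*(-5)) + 3 = 124*(5/12) + 3 = 155/3 + 3 = 164/3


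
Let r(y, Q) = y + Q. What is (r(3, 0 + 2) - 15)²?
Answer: 100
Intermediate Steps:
r(y, Q) = Q + y
(r(3, 0 + 2) - 15)² = (((0 + 2) + 3) - 15)² = ((2 + 3) - 15)² = (5 - 15)² = (-10)² = 100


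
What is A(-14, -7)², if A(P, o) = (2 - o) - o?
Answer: 256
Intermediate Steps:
A(P, o) = 2 - 2*o
A(-14, -7)² = (2 - 2*(-7))² = (2 + 14)² = 16² = 256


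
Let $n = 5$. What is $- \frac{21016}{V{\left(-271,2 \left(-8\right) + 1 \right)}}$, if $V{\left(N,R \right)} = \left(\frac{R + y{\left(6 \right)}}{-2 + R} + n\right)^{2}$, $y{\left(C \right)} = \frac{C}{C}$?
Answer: $- \frac{6073624}{9801} \approx -619.69$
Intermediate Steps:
$y{\left(C \right)} = 1$
$V{\left(N,R \right)} = \left(5 + \frac{1 + R}{-2 + R}\right)^{2}$ ($V{\left(N,R \right)} = \left(\frac{R + 1}{-2 + R} + 5\right)^{2} = \left(\frac{1 + R}{-2 + R} + 5\right)^{2} = \left(5 + \frac{1 + R}{-2 + R}\right)^{2}$)
$- \frac{21016}{V{\left(-271,2 \left(-8\right) + 1 \right)}} = - \frac{21016}{9 \left(-3 + 2 \left(2 \left(-8\right) + 1\right)\right)^{2} \frac{1}{\left(-2 + \left(2 \left(-8\right) + 1\right)\right)^{2}}} = - \frac{21016}{9 \left(-3 + 2 \left(-16 + 1\right)\right)^{2} \frac{1}{\left(-2 + \left(-16 + 1\right)\right)^{2}}} = - \frac{21016}{9 \left(-3 + 2 \left(-15\right)\right)^{2} \frac{1}{\left(-2 - 15\right)^{2}}} = - \frac{21016}{9 \left(-3 - 30\right)^{2} \cdot \frac{1}{289}} = - \frac{21016}{9 \left(-33\right)^{2} \cdot \frac{1}{289}} = - \frac{21016}{9 \cdot 1089 \cdot \frac{1}{289}} = - \frac{21016}{\frac{9801}{289}} = \left(-21016\right) \frac{289}{9801} = - \frac{6073624}{9801}$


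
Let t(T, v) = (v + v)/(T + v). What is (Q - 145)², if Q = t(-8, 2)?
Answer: 190969/9 ≈ 21219.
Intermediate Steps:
t(T, v) = 2*v/(T + v) (t(T, v) = (2*v)/(T + v) = 2*v/(T + v))
Q = -⅔ (Q = 2*2/(-8 + 2) = 2*2/(-6) = 2*2*(-⅙) = -⅔ ≈ -0.66667)
(Q - 145)² = (-⅔ - 145)² = (-437/3)² = 190969/9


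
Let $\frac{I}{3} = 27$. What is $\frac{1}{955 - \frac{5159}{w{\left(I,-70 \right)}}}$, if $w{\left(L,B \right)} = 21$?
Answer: $\frac{3}{2128} \approx 0.0014098$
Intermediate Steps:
$I = 81$ ($I = 3 \cdot 27 = 81$)
$\frac{1}{955 - \frac{5159}{w{\left(I,-70 \right)}}} = \frac{1}{955 - \frac{5159}{21}} = \frac{1}{955 - \frac{737}{3}} = \frac{1}{\frac{2128}{3}} = \frac{3}{2128}$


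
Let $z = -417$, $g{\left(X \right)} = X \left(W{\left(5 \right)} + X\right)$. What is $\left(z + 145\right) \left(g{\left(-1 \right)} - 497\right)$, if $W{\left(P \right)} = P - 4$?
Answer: $135184$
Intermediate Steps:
$W{\left(P \right)} = -4 + P$
$g{\left(X \right)} = X \left(1 + X\right)$ ($g{\left(X \right)} = X \left(\left(-4 + 5\right) + X\right) = X \left(1 + X\right)$)
$\left(z + 145\right) \left(g{\left(-1 \right)} - 497\right) = \left(-417 + 145\right) \left(- (1 - 1) - 497\right) = - 272 \left(\left(-1\right) 0 - 497\right) = - 272 \left(0 - 497\right) = \left(-272\right) \left(-497\right) = 135184$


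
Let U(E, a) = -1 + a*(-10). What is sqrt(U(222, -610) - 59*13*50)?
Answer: I*sqrt(32251) ≈ 179.59*I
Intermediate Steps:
U(E, a) = -1 - 10*a
sqrt(U(222, -610) - 59*13*50) = sqrt((-1 - 10*(-610)) - 59*13*50) = sqrt((-1 + 6100) - 767*50) = sqrt(6099 - 38350) = sqrt(-32251) = I*sqrt(32251)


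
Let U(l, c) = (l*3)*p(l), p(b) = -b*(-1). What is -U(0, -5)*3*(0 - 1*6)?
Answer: 0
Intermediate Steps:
p(b) = b (p(b) = -(-1)*b = b)
U(l, c) = 3*l**2 (U(l, c) = (l*3)*l = (3*l)*l = 3*l**2)
-U(0, -5)*3*(0 - 1*6) = -(3*0**2)*3*(0 - 1*6) = -(3*0)*3*(0 - 6) = -0*3*(-6) = -0*(-6) = -1*0 = 0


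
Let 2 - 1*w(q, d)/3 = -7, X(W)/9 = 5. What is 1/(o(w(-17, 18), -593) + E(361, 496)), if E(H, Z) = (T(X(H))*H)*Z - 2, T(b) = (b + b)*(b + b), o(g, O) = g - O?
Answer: 1/1450354218 ≈ 6.8949e-10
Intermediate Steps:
X(W) = 45 (X(W) = 9*5 = 45)
w(q, d) = 27 (w(q, d) = 6 - 3*(-7) = 6 + 21 = 27)
T(b) = 4*b² (T(b) = (2*b)*(2*b) = 4*b²)
E(H, Z) = -2 + 8100*H*Z (E(H, Z) = ((4*45²)*H)*Z - 2 = ((4*2025)*H)*Z - 2 = (8100*H)*Z - 2 = 8100*H*Z - 2 = -2 + 8100*H*Z)
1/(o(w(-17, 18), -593) + E(361, 496)) = 1/((27 - 1*(-593)) + (-2 + 8100*361*496)) = 1/((27 + 593) + (-2 + 1450353600)) = 1/(620 + 1450353598) = 1/1450354218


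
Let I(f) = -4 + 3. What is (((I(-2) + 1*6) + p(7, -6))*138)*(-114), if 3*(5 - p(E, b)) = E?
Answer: -120612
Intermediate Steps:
p(E, b) = 5 - E/3
I(f) = -1
(((I(-2) + 1*6) + p(7, -6))*138)*(-114) = (((-1 + 1*6) + (5 - 1/3*7))*138)*(-114) = (((-1 + 6) + (5 - 7/3))*138)*(-114) = ((5 + 8/3)*138)*(-114) = ((23/3)*138)*(-114) = 1058*(-114) = -120612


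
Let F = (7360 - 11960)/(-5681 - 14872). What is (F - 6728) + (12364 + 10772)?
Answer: 337238224/20553 ≈ 16408.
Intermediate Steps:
F = 4600/20553 (F = -4600/(-20553) = -4600*(-1/20553) = 4600/20553 ≈ 0.22381)
(F - 6728) + (12364 + 10772) = (4600/20553 - 6728) + (12364 + 10772) = -138275984/20553 + 23136 = 337238224/20553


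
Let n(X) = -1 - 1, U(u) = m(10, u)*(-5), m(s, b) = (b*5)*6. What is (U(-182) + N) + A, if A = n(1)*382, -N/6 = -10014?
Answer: 86620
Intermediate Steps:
N = 60084 (N = -6*(-10014) = 60084)
m(s, b) = 30*b (m(s, b) = (5*b)*6 = 30*b)
U(u) = -150*u (U(u) = (30*u)*(-5) = -150*u)
n(X) = -2
A = -764 (A = -2*382 = -764)
(U(-182) + N) + A = (-150*(-182) + 60084) - 764 = (27300 + 60084) - 764 = 87384 - 764 = 86620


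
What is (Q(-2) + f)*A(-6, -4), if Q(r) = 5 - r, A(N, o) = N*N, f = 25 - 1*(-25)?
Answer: 2052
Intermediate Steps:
f = 50 (f = 25 + 25 = 50)
A(N, o) = N**2
(Q(-2) + f)*A(-6, -4) = ((5 - 1*(-2)) + 50)*(-6)**2 = ((5 + 2) + 50)*36 = (7 + 50)*36 = 57*36 = 2052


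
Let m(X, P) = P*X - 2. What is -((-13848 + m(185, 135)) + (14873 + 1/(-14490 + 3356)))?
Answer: -289461731/11134 ≈ -25998.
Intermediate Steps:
m(X, P) = -2 + P*X
-((-13848 + m(185, 135)) + (14873 + 1/(-14490 + 3356))) = -((-13848 + (-2 + 135*185)) + (14873 + 1/(-14490 + 3356))) = -((-13848 + (-2 + 24975)) + (14873 + 1/(-11134))) = -((-13848 + 24973) + (14873 - 1/11134)) = -(11125 + 165595981/11134) = -1*289461731/11134 = -289461731/11134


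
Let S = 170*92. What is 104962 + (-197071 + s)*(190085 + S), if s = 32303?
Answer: -33896791838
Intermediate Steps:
S = 15640
104962 + (-197071 + s)*(190085 + S) = 104962 + (-197071 + 32303)*(190085 + 15640) = 104962 - 164768*205725 = 104962 - 33896896800 = -33896791838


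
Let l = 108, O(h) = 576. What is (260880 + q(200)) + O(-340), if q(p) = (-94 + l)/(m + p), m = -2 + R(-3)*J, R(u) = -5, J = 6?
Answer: 3137473/12 ≈ 2.6146e+5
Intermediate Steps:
m = -32 (m = -2 - 5*6 = -2 - 30 = -32)
q(p) = 14/(-32 + p) (q(p) = (-94 + 108)/(-32 + p) = 14/(-32 + p))
(260880 + q(200)) + O(-340) = (260880 + 14/(-32 + 200)) + 576 = (260880 + 14/168) + 576 = (260880 + 14*(1/168)) + 576 = (260880 + 1/12) + 576 = 3130561/12 + 576 = 3137473/12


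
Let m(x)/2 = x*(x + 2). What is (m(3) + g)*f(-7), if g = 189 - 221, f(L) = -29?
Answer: 58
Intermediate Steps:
g = -32
m(x) = 2*x*(2 + x) (m(x) = 2*(x*(x + 2)) = 2*(x*(2 + x)) = 2*x*(2 + x))
(m(3) + g)*f(-7) = (2*3*(2 + 3) - 32)*(-29) = (2*3*5 - 32)*(-29) = (30 - 32)*(-29) = -2*(-29) = 58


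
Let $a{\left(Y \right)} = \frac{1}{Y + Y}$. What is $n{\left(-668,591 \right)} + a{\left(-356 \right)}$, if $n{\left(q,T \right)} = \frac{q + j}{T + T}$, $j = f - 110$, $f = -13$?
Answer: $- \frac{282187}{420792} \approx -0.67061$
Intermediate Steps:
$j = -123$ ($j = -13 - 110 = -123$)
$n{\left(q,T \right)} = \frac{-123 + q}{2 T}$ ($n{\left(q,T \right)} = \frac{q - 123}{T + T} = \frac{-123 + q}{2 T}$)
$a{\left(Y \right)} = \frac{1}{2 Y}$
$n{\left(-668,591 \right)} + a{\left(-356 \right)} = \frac{-123 - 668}{2 \cdot 591} + \frac{1}{2 \left(-356\right)} = \frac{1}{2} \cdot \frac{1}{591} \left(-791\right) + \frac{1}{2} \left(- \frac{1}{356}\right) = - \frac{791}{1182} - \frac{1}{712} = - \frac{282187}{420792}$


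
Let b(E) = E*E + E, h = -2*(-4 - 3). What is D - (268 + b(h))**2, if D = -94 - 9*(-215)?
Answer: -226643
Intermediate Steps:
h = 14 (h = -2*(-7) = 14)
b(E) = E + E**2 (b(E) = E**2 + E = E + E**2)
D = 1841 (D = -94 + 1935 = 1841)
D - (268 + b(h))**2 = 1841 - (268 + 14*(1 + 14))**2 = 1841 - (268 + 14*15)**2 = 1841 - (268 + 210)**2 = 1841 - 1*478**2 = 1841 - 1*228484 = 1841 - 228484 = -226643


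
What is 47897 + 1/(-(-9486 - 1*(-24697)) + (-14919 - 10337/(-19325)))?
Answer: 27888119857636/582251913 ≈ 47897.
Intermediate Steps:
47897 + 1/(-(-9486 - 1*(-24697)) + (-14919 - 10337/(-19325))) = 47897 + 1/(-(-9486 + 24697) + (-14919 - 10337*(-1/19325))) = 47897 + 1/(-1*15211 + (-14919 + 10337/19325)) = 47897 + 1/(-15211 - 288299338/19325) = 47897 + 1/(-582251913/19325) = 47897 - 19325/582251913 = 27888119857636/582251913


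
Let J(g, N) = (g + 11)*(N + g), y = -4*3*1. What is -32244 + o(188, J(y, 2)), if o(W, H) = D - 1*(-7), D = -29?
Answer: -32266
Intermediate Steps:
y = -12 (y = -12*1 = -12)
J(g, N) = (11 + g)*(N + g)
o(W, H) = -22 (o(W, H) = -29 - 1*(-7) = -29 + 7 = -22)
-32244 + o(188, J(y, 2)) = -32244 - 22 = -32266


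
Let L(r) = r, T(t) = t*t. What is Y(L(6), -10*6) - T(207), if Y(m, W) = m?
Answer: -42843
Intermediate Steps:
T(t) = t²
Y(L(6), -10*6) - T(207) = 6 - 1*207² = 6 - 1*42849 = 6 - 42849 = -42843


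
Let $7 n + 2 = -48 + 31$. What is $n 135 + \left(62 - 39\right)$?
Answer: $- \frac{2404}{7} \approx -343.43$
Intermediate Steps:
$n = - \frac{19}{7}$ ($n = - \frac{2}{7} + \frac{-48 + 31}{7} = - \frac{2}{7} + \frac{1}{7} \left(-17\right) = - \frac{2}{7} - \frac{17}{7} = - \frac{19}{7} \approx -2.7143$)
$n 135 + \left(62 - 39\right) = \left(- \frac{19}{7}\right) 135 + \left(62 - 39\right) = - \frac{2565}{7} + 23 = - \frac{2404}{7}$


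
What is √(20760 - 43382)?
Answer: I*√22622 ≈ 150.41*I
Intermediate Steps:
√(20760 - 43382) = √(-22622) = I*√22622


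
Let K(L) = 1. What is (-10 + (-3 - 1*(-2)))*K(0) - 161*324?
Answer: -52175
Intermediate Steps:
(-10 + (-3 - 1*(-2)))*K(0) - 161*324 = (-10 + (-3 - 1*(-2)))*1 - 161*324 = (-10 + (-3 + 2))*1 - 52164 = (-10 - 1)*1 - 52164 = -11*1 - 52164 = -11 - 52164 = -52175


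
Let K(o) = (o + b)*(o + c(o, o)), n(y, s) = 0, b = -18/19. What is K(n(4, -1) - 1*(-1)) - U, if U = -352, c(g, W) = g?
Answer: 6690/19 ≈ 352.11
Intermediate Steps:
b = -18/19 (b = -18*1/19 = -18/19 ≈ -0.94737)
K(o) = 2*o*(-18/19 + o) (K(o) = (o - 18/19)*(o + o) = (-18/19 + o)*(2*o) = 2*o*(-18/19 + o))
K(n(4, -1) - 1*(-1)) - U = 2*(0 - 1*(-1))*(-18 + 19*(0 - 1*(-1)))/19 - 1*(-352) = 2*(0 + 1)*(-18 + 19*(0 + 1))/19 + 352 = (2/19)*1*(-18 + 19*1) + 352 = (2/19)*1*(-18 + 19) + 352 = (2/19)*1*1 + 352 = 2/19 + 352 = 6690/19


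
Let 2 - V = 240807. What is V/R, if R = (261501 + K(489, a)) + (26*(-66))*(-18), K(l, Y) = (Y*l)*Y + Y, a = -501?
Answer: -240805/123031377 ≈ -0.0019573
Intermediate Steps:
K(l, Y) = Y + l*Y² (K(l, Y) = l*Y² + Y = Y + l*Y²)
R = 123031377 (R = (261501 - 501*(1 - 501*489)) + (26*(-66))*(-18) = (261501 - 501*(1 - 244989)) - 1716*(-18) = (261501 - 501*(-244988)) + 30888 = (261501 + 122738988) + 30888 = 123000489 + 30888 = 123031377)
V = -240805 (V = 2 - 1*240807 = 2 - 240807 = -240805)
V/R = -240805/123031377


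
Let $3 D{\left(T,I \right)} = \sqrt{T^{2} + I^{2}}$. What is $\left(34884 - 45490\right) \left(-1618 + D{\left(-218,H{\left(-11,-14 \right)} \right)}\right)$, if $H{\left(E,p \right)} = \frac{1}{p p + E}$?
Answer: $17160508 - \frac{10606 \sqrt{1626508901}}{555} \approx 1.639 \cdot 10^{7}$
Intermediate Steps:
$H{\left(E,p \right)} = \frac{1}{E + p^{2}}$ ($H{\left(E,p \right)} = \frac{1}{p^{2} + E} = \frac{1}{E + p^{2}}$)
$D{\left(T,I \right)} = \frac{\sqrt{I^{2} + T^{2}}}{3}$ ($D{\left(T,I \right)} = \frac{\sqrt{T^{2} + I^{2}}}{3} = \frac{\sqrt{I^{2} + T^{2}}}{3}$)
$\left(34884 - 45490\right) \left(-1618 + D{\left(-218,H{\left(-11,-14 \right)} \right)}\right) = \left(34884 - 45490\right) \left(-1618 + \frac{\sqrt{\left(\frac{1}{-11 + \left(-14\right)^{2}}\right)^{2} + \left(-218\right)^{2}}}{3}\right) = - 10606 \left(-1618 + \frac{\sqrt{\left(\frac{1}{-11 + 196}\right)^{2} + 47524}}{3}\right) = - 10606 \left(-1618 + \frac{\sqrt{\left(\frac{1}{185}\right)^{2} + 47524}}{3}\right) = - 10606 \left(-1618 + \frac{\sqrt{\frac{1}{34225} + 47524}}{3}\right) = - 10606 \left(-1618 + \frac{\sqrt{\frac{1626508901}{34225}}}{3}\right) = - 10606 \left(-1618 + \frac{\frac{1}{185} \sqrt{1626508901}}{3}\right) = - 10606 \left(-1618 + \frac{\sqrt{1626508901}}{555}\right) = 17160508 - \frac{10606 \sqrt{1626508901}}{555}$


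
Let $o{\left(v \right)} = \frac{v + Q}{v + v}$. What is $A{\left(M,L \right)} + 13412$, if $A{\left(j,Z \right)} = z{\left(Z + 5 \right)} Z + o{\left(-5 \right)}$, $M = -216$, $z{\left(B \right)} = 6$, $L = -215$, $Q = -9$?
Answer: $\frac{60617}{5} \approx 12123.0$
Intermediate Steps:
$o{\left(v \right)} = \frac{-9 + v}{2 v}$ ($o{\left(v \right)} = \frac{v - 9}{v + v} = \frac{-9 + v}{2 v}$)
$A{\left(j,Z \right)} = \frac{7}{5} + 6 Z$ ($A{\left(j,Z \right)} = 6 Z + \frac{-9 - 5}{2 \left(-5\right)} = 6 Z + \frac{1}{2} \left(- \frac{1}{5}\right) \left(-14\right) = 6 Z + \frac{7}{5} = \frac{7}{5} + 6 Z$)
$A{\left(M,L \right)} + 13412 = \left(\frac{7}{5} + 6 \left(-215\right)\right) + 13412 = \left(\frac{7}{5} - 1290\right) + 13412 = - \frac{6443}{5} + 13412 = \frac{60617}{5}$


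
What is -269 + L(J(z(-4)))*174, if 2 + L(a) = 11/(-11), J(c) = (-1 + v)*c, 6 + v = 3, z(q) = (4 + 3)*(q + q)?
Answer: -791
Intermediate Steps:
z(q) = 14*q (z(q) = 7*(2*q) = 14*q)
v = -3 (v = -6 + 3 = -3)
J(c) = -4*c (J(c) = (-1 - 3)*c = -4*c)
L(a) = -3 (L(a) = -2 + 11/(-11) = -2 + 11*(-1/11) = -2 - 1 = -3)
-269 + L(J(z(-4)))*174 = -269 - 3*174 = -269 - 522 = -791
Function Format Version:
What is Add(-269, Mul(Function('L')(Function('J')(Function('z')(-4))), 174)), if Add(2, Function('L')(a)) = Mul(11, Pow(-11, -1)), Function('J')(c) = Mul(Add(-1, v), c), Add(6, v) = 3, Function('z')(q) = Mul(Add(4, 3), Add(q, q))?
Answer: -791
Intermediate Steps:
Function('z')(q) = Mul(14, q) (Function('z')(q) = Mul(7, Mul(2, q)) = Mul(14, q))
v = -3 (v = Add(-6, 3) = -3)
Function('J')(c) = Mul(-4, c) (Function('J')(c) = Mul(Add(-1, -3), c) = Mul(-4, c))
Function('L')(a) = -3 (Function('L')(a) = Add(-2, Mul(11, Pow(-11, -1))) = Add(-2, Mul(11, Rational(-1, 11))) = Add(-2, -1) = -3)
Add(-269, Mul(Function('L')(Function('J')(Function('z')(-4))), 174)) = Add(-269, Mul(-3, 174)) = Add(-269, -522) = -791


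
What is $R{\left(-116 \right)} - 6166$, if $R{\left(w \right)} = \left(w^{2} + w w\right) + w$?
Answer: $20630$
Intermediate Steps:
$R{\left(w \right)} = w + 2 w^{2}$ ($R{\left(w \right)} = \left(w^{2} + w^{2}\right) + w = 2 w^{2} + w = w + 2 w^{2}$)
$R{\left(-116 \right)} - 6166 = - 116 \left(1 + 2 \left(-116\right)\right) - 6166 = - 116 \left(1 - 232\right) - 6166 = \left(-116\right) \left(-231\right) - 6166 = 26796 - 6166 = 20630$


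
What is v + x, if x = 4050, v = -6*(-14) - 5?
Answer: 4129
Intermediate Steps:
v = 79 (v = 84 - 5 = 79)
v + x = 79 + 4050 = 4129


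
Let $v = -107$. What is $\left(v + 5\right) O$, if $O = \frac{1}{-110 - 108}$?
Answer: $\frac{51}{109} \approx 0.46789$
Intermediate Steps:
$O = - \frac{1}{218}$ ($O = \frac{1}{-218} = - \frac{1}{218} \approx -0.0045872$)
$\left(v + 5\right) O = \left(-107 + 5\right) \left(- \frac{1}{218}\right) = \left(-102\right) \left(- \frac{1}{218}\right) = \frac{51}{109}$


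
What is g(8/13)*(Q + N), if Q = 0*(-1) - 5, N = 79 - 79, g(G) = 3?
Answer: -15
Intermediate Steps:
N = 0
Q = -5 (Q = 0 - 5 = -5)
g(8/13)*(Q + N) = 3*(-5 + 0) = 3*(-5) = -15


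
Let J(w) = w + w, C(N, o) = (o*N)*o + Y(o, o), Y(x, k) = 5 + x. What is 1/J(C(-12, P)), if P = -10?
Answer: -1/2410 ≈ -0.00041494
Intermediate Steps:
C(N, o) = 5 + o + N*o**2 (C(N, o) = (o*N)*o + (5 + o) = (N*o)*o + (5 + o) = N*o**2 + (5 + o) = 5 + o + N*o**2)
J(w) = 2*w
1/J(C(-12, P)) = 1/(2*(5 - 10 - 12*(-10)**2)) = 1/(2*(5 - 10 - 12*100)) = 1/(2*(5 - 10 - 1200)) = 1/(2*(-1205)) = 1/(-2410) = -1/2410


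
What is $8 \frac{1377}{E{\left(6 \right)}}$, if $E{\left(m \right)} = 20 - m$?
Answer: $\frac{5508}{7} \approx 786.86$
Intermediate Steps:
$8 \frac{1377}{E{\left(6 \right)}} = 8 \frac{1377}{20 - 6} = 8 \cdot \frac{1377}{14} = \frac{5508}{7}$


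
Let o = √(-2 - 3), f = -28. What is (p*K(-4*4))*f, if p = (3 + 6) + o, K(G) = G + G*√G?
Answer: 448*(1 + 4*I)*(9 + I*√5) ≈ 24.966 + 17130.0*I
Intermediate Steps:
K(G) = G + G^(3/2)
o = I*√5 (o = √(-5) = I*√5 ≈ 2.2361*I)
p = 9 + I*√5 (p = (3 + 6) + I*√5 = 9 + I*√5 ≈ 9.0 + 2.2361*I)
(p*K(-4*4))*f = ((9 + I*√5)*(-4*4 + (-4*4)^(3/2)))*(-28) = ((9 + I*√5)*(-16 + (-16)^(3/2)))*(-28) = ((9 + I*√5)*(-16 - 64*I))*(-28) = ((-16 - 64*I)*(9 + I*√5))*(-28) = -28*(-16 - 64*I)*(9 + I*√5)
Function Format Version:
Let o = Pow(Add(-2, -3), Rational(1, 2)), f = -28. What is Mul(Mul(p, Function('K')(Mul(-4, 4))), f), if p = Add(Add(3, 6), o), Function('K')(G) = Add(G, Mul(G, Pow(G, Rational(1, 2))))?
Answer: Mul(448, Add(1, Mul(4, I)), Add(9, Mul(I, Pow(5, Rational(1, 2))))) ≈ Add(24.966, Mul(17130., I))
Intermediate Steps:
Function('K')(G) = Add(G, Pow(G, Rational(3, 2)))
o = Mul(I, Pow(5, Rational(1, 2))) (o = Pow(-5, Rational(1, 2)) = Mul(I, Pow(5, Rational(1, 2))) ≈ Mul(2.2361, I))
p = Add(9, Mul(I, Pow(5, Rational(1, 2)))) (p = Add(Add(3, 6), Mul(I, Pow(5, Rational(1, 2)))) = Add(9, Mul(I, Pow(5, Rational(1, 2)))) ≈ Add(9.0000, Mul(2.2361, I)))
Mul(Mul(p, Function('K')(Mul(-4, 4))), f) = Mul(Mul(Add(9, Mul(I, Pow(5, Rational(1, 2)))), Add(Mul(-4, 4), Pow(Mul(-4, 4), Rational(3, 2)))), -28) = Mul(Mul(Add(9, Mul(I, Pow(5, Rational(1, 2)))), Add(-16, Pow(-16, Rational(3, 2)))), -28) = Mul(Mul(Add(9, Mul(I, Pow(5, Rational(1, 2)))), Add(-16, Mul(-64, I))), -28) = Mul(Mul(Add(-16, Mul(-64, I)), Add(9, Mul(I, Pow(5, Rational(1, 2))))), -28) = Mul(-28, Add(-16, Mul(-64, I)), Add(9, Mul(I, Pow(5, Rational(1, 2)))))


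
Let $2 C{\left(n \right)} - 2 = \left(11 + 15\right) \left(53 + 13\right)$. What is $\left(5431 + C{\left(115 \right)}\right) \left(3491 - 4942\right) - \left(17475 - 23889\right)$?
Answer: $-9120376$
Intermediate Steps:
$C{\left(n \right)} = 859$ ($C{\left(n \right)} = 1 + \frac{\left(11 + 15\right) \left(53 + 13\right)}{2} = 1 + \frac{26 \cdot 66}{2} = 1 + \frac{1}{2} \cdot 1716 = 1 + 858 = 859$)
$\left(5431 + C{\left(115 \right)}\right) \left(3491 - 4942\right) - \left(17475 - 23889\right) = \left(5431 + 859\right) \left(3491 - 4942\right) - \left(17475 - 23889\right) = 6290 \left(-1451\right) - \left(17475 - 23889\right) = -9126790 - -6414 = -9126790 + 6414 = -9120376$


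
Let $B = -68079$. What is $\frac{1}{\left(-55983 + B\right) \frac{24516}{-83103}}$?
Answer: $\frac{27701}{1013834664} \approx 2.7323 \cdot 10^{-5}$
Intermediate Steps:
$\frac{1}{\left(-55983 + B\right) \frac{24516}{-83103}} = \frac{1}{\left(-55983 - 68079\right) \frac{24516}{-83103}} = \frac{1}{\left(-124062\right) 24516 \left(- \frac{1}{83103}\right)} = - \frac{1}{124062 \left(- \frac{8172}{27701}\right)} = \left(- \frac{1}{124062}\right) \left(- \frac{27701}{8172}\right) = \frac{27701}{1013834664}$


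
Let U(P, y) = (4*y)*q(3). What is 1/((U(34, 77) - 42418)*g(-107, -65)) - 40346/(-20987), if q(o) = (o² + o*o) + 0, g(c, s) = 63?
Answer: 93726238465/48754102194 ≈ 1.9224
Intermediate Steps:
q(o) = 2*o² (q(o) = (o² + o²) + 0 = 2*o² + 0 = 2*o²)
U(P, y) = 72*y (U(P, y) = (4*y)*(2*3²) = (4*y)*(2*9) = (4*y)*18 = 72*y)
1/((U(34, 77) - 42418)*g(-107, -65)) - 40346/(-20987) = 1/((72*77 - 42418)*63) - 40346/(-20987) = (1/63)/(5544 - 42418) - 40346*(-1/20987) = (1/63)/(-36874) + 40346/20987 = -1/36874*1/63 + 40346/20987 = -1/2323062 + 40346/20987 = 93726238465/48754102194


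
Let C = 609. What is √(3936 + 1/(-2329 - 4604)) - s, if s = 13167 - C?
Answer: -12558 + √189189693771/6933 ≈ -12495.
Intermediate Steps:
s = 12558 (s = 13167 - 1*609 = 13167 - 609 = 12558)
√(3936 + 1/(-2329 - 4604)) - s = √(3936 + 1/(-2329 - 4604)) - 1*12558 = √(3936 + 1/(-6933)) - 12558 = √(3936 - 1/6933) - 12558 = √(27288287/6933) - 12558 = √189189693771/6933 - 12558 = -12558 + √189189693771/6933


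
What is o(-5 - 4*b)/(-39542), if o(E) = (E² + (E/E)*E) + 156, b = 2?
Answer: -156/19771 ≈ -0.0078903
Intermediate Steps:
o(E) = 156 + E + E² (o(E) = (E² + 1*E) + 156 = (E² + E) + 156 = (E + E²) + 156 = 156 + E + E²)
o(-5 - 4*b)/(-39542) = (156 + (-5 - 4*2) + (-5 - 4*2)²)/(-39542) = (156 + (-5 - 8) + (-5 - 8)²)*(-1/39542) = (156 - 13 + (-13)²)*(-1/39542) = (156 - 13 + 169)*(-1/39542) = 312*(-1/39542) = -156/19771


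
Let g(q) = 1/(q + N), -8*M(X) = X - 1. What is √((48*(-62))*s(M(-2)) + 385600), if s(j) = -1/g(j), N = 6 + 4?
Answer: 2*√104119 ≈ 645.35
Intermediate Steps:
N = 10
M(X) = ⅛ - X/8 (M(X) = -(X - 1)/8 = -(-1 + X)/8 = ⅛ - X/8)
g(q) = 1/(10 + q) (g(q) = 1/(q + 10) = 1/(10 + q))
s(j) = -10 - j (s(j) = -1/(1/(10 + j)) = -(10 + j) = -10 - j)
√((48*(-62))*s(M(-2)) + 385600) = √((48*(-62))*(-10 - (⅛ - ⅛*(-2))) + 385600) = √(-2976*(-10 - (⅛ + ¼)) + 385600) = √(-2976*(-10 - 1*3/8) + 385600) = √(-2976*(-10 - 3/8) + 385600) = √(-2976*(-83/8) + 385600) = √(30876 + 385600) = √416476 = 2*√104119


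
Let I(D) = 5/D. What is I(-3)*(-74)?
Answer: 370/3 ≈ 123.33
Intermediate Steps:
I(-3)*(-74) = (5/(-3))*(-74) = (5*(-⅓))*(-74) = -5/3*(-74) = 370/3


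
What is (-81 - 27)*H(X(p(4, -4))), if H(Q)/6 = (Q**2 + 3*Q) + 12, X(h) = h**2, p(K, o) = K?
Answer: -204768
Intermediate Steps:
H(Q) = 72 + 6*Q**2 + 18*Q (H(Q) = 6*((Q**2 + 3*Q) + 12) = 6*(12 + Q**2 + 3*Q) = 72 + 6*Q**2 + 18*Q)
(-81 - 27)*H(X(p(4, -4))) = (-81 - 27)*(72 + 6*(4**2)**2 + 18*4**2) = -108*(72 + 6*16**2 + 18*16) = -108*(72 + 6*256 + 288) = -108*(72 + 1536 + 288) = -108*1896 = -204768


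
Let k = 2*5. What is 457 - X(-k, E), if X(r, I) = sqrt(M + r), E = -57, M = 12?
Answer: 457 - sqrt(2) ≈ 455.59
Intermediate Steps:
k = 10
X(r, I) = sqrt(12 + r)
457 - X(-k, E) = 457 - sqrt(12 - 1*10) = 457 - sqrt(12 - 10) = 457 - sqrt(2)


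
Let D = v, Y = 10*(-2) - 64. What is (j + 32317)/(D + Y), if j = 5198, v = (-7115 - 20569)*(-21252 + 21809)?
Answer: -12505/5140024 ≈ -0.0024329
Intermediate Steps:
v = -15419988 (v = -27684*557 = -15419988)
Y = -84 (Y = -20 - 64 = -84)
D = -15419988
(j + 32317)/(D + Y) = (5198 + 32317)/(-15419988 - 84) = 37515/(-15420072) = 37515*(-1/15420072) = -12505/5140024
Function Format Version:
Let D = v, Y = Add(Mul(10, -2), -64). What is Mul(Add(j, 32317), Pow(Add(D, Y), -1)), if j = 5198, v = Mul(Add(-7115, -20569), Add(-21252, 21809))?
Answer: Rational(-12505, 5140024) ≈ -0.0024329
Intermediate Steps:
v = -15419988 (v = Mul(-27684, 557) = -15419988)
Y = -84 (Y = Add(-20, -64) = -84)
D = -15419988
Mul(Add(j, 32317), Pow(Add(D, Y), -1)) = Mul(Add(5198, 32317), Pow(Add(-15419988, -84), -1)) = Mul(37515, Pow(-15420072, -1)) = Mul(37515, Rational(-1, 15420072)) = Rational(-12505, 5140024)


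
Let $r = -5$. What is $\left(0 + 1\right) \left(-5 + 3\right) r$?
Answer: $10$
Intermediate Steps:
$\left(0 + 1\right) \left(-5 + 3\right) r = \left(0 + 1\right) \left(-5 + 3\right) \left(-5\right) = 1 \left(-2\right) \left(-5\right) = \left(-2\right) \left(-5\right) = 10$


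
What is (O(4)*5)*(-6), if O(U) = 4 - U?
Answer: 0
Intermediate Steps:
(O(4)*5)*(-6) = ((4 - 1*4)*5)*(-6) = ((4 - 4)*5)*(-6) = (0*5)*(-6) = 0*(-6) = 0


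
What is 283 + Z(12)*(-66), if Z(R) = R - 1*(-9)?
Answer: -1103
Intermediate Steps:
Z(R) = 9 + R (Z(R) = R + 9 = 9 + R)
283 + Z(12)*(-66) = 283 + (9 + 12)*(-66) = 283 + 21*(-66) = 283 - 1386 = -1103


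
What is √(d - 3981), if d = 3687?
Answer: 7*I*√6 ≈ 17.146*I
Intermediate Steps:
√(d - 3981) = √(3687 - 3981) = √(-294) = 7*I*√6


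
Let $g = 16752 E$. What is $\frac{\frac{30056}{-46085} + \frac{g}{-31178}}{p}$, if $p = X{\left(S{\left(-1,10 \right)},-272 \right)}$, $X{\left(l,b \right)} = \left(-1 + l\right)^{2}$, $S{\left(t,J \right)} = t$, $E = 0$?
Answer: $- \frac{578}{3545} \approx -0.16305$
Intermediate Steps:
$g = 0$ ($g = 16752 \cdot 0 = 0$)
$p = 4$ ($p = \left(-1 - 1\right)^{2} = \left(-2\right)^{2} = 4$)
$\frac{\frac{30056}{-46085} + \frac{g}{-31178}}{p} = \frac{\frac{30056}{-46085} + \frac{0}{-31178}}{4} = \left(30056 \left(- \frac{1}{46085}\right) + 0 \left(- \frac{1}{31178}\right)\right) \frac{1}{4} = \left(- \frac{2312}{3545} + 0\right) \frac{1}{4} = \left(- \frac{2312}{3545}\right) \frac{1}{4} = - \frac{578}{3545}$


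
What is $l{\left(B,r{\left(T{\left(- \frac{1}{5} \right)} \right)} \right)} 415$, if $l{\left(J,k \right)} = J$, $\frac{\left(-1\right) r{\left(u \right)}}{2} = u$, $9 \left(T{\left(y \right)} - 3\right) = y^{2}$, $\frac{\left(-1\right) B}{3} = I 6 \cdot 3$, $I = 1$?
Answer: $-22410$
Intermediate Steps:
$B = -54$ ($B = - 3 \cdot 1 \cdot 6 \cdot 3 = - 3 \cdot 6 \cdot 3 = \left(-3\right) 18 = -54$)
$T{\left(y \right)} = 3 + \frac{y^{2}}{9}$
$r{\left(u \right)} = - 2 u$
$l{\left(B,r{\left(T{\left(- \frac{1}{5} \right)} \right)} \right)} 415 = \left(-54\right) 415 = -22410$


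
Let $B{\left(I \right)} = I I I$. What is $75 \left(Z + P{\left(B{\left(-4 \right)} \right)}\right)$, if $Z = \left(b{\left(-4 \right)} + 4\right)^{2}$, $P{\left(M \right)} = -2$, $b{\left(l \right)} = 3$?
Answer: $3525$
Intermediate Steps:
$B{\left(I \right)} = I^{3}$ ($B{\left(I \right)} = I^{2} I = I^{3}$)
$Z = 49$ ($Z = \left(3 + 4\right)^{2} = 7^{2} = 49$)
$75 \left(Z + P{\left(B{\left(-4 \right)} \right)}\right) = 75 \left(49 - 2\right) = 75 \cdot 47 = 3525$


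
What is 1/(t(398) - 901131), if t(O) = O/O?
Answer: -1/901130 ≈ -1.1097e-6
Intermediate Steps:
t(O) = 1
1/(t(398) - 901131) = 1/(1 - 901131) = 1/(-901130) = -1/901130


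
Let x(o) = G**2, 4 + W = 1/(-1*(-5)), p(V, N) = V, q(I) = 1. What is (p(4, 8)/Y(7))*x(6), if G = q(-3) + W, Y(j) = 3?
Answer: 784/75 ≈ 10.453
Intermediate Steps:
W = -19/5 (W = -4 + 1/(-1*(-5)) = -4 + 1/5 = -19/5 ≈ -3.8000)
G = -14/5 (G = 1 - 19/5 = -14/5 ≈ -2.8000)
x(o) = 196/25 (x(o) = (-14/5)**2 = 196/25)
(p(4, 8)/Y(7))*x(6) = (4/3)*(196/25) = 784/75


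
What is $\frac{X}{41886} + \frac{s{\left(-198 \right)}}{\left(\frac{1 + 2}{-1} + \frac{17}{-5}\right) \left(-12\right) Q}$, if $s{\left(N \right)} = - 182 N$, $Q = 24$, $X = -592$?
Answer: $\frac{104743939}{5361408} \approx 19.537$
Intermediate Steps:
$\frac{X}{41886} + \frac{s{\left(-198 \right)}}{\left(\frac{1 + 2}{-1} + \frac{17}{-5}\right) \left(-12\right) Q} = - \frac{592}{41886} + \frac{\left(-182\right) \left(-198\right)}{\left(\frac{1 + 2}{-1} + \frac{17}{-5}\right) \left(-12\right) 24} = \left(-592\right) \frac{1}{41886} + \frac{36036}{\left(3 \left(-1\right) + 17 \left(- \frac{1}{5}\right)\right) \left(-12\right) 24} = - \frac{296}{20943} + \frac{36036}{\left(-3 - \frac{17}{5}\right) \left(-12\right) 24} = - \frac{296}{20943} + \frac{36036}{\left(- \frac{32}{5}\right) \left(-12\right) 24} = - \frac{296}{20943} + \frac{36036}{\frac{384}{5} \cdot 24} = - \frac{296}{20943} + \frac{36036}{\frac{9216}{5}} = - \frac{296}{20943} + 36036 \cdot \frac{5}{9216} = - \frac{296}{20943} + \frac{5005}{256} = \frac{104743939}{5361408}$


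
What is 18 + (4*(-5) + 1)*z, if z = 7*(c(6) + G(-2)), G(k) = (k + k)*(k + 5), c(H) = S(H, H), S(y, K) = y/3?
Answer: 1348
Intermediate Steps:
S(y, K) = y/3 (S(y, K) = y*(1/3) = y/3)
c(H) = H/3
G(k) = 2*k*(5 + k) (G(k) = (2*k)*(5 + k) = 2*k*(5 + k))
z = -70 (z = 7*((1/3)*6 + 2*(-2)*(5 - 2)) = 7*(2 + 2*(-2)*3) = 7*(2 - 12) = 7*(-10) = -70)
18 + (4*(-5) + 1)*z = 18 + (4*(-5) + 1)*(-70) = 18 + (-20 + 1)*(-70) = 18 - 19*(-70) = 18 + 1330 = 1348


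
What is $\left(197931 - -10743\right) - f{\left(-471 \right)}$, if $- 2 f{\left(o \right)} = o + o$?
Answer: $208203$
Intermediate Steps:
$f{\left(o \right)} = - o$ ($f{\left(o \right)} = - \frac{o + o}{2} = - \frac{2 o}{2} = - o$)
$\left(197931 - -10743\right) - f{\left(-471 \right)} = \left(197931 - -10743\right) - \left(-1\right) \left(-471\right) = \left(197931 + 10743\right) - 471 = 208674 - 471 = 208203$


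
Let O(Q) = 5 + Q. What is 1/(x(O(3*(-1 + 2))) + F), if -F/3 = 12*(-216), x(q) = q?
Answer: 1/7784 ≈ 0.00012847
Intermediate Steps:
F = 7776 (F = -36*(-216) = -3*(-2592) = 7776)
1/(x(O(3*(-1 + 2))) + F) = 1/((5 + 3*(-1 + 2)) + 7776) = 1/((5 + 3*1) + 7776) = 1/((5 + 3) + 7776) = 1/(8 + 7776) = 1/7784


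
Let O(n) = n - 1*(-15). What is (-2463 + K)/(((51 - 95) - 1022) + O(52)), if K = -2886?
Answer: 1783/333 ≈ 5.3544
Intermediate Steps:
O(n) = 15 + n (O(n) = n + 15 = 15 + n)
(-2463 + K)/(((51 - 95) - 1022) + O(52)) = (-2463 - 2886)/(((51 - 95) - 1022) + (15 + 52)) = -5349/((-44 - 1022) + 67) = -5349/(-1066 + 67) = -5349/(-999) = -5349*(-1/999) = 1783/333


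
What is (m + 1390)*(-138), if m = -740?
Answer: -89700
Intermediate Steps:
(m + 1390)*(-138) = (-740 + 1390)*(-138) = 650*(-138) = -89700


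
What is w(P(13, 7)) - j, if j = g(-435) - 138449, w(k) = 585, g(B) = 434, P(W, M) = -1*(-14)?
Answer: 138600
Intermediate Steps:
P(W, M) = 14
j = -138015 (j = 434 - 138449 = -138015)
w(P(13, 7)) - j = 585 - 1*(-138015) = 585 + 138015 = 138600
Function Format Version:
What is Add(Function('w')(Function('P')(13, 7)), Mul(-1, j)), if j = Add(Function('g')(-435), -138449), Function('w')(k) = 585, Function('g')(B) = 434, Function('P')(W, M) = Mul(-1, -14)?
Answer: 138600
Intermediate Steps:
Function('P')(W, M) = 14
j = -138015 (j = Add(434, -138449) = -138015)
Add(Function('w')(Function('P')(13, 7)), Mul(-1, j)) = Add(585, Mul(-1, -138015)) = Add(585, 138015) = 138600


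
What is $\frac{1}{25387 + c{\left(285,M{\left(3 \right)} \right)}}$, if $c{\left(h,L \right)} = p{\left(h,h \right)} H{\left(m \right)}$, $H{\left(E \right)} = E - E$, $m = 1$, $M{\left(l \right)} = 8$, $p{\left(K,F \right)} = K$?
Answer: $\frac{1}{25387} \approx 3.939 \cdot 10^{-5}$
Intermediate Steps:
$H{\left(E \right)} = 0$
$c{\left(h,L \right)} = 0$ ($c{\left(h,L \right)} = h 0 = 0$)
$\frac{1}{25387 + c{\left(285,M{\left(3 \right)} \right)}} = \frac{1}{25387 + 0} = \frac{1}{25387}$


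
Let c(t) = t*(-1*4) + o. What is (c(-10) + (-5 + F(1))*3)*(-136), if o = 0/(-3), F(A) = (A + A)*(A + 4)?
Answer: -7480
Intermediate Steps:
F(A) = 2*A*(4 + A) (F(A) = (2*A)*(4 + A) = 2*A*(4 + A))
o = 0 (o = 0*(-1/3) = 0)
c(t) = -4*t (c(t) = t*(-1*4) + 0 = t*(-4) + 0 = -4*t + 0 = -4*t)
(c(-10) + (-5 + F(1))*3)*(-136) = (-4*(-10) + (-5 + 2*1*(4 + 1))*3)*(-136) = (40 + (-5 + 2*1*5)*3)*(-136) = (40 + (-5 + 10)*3)*(-136) = (40 + 5*3)*(-136) = (40 + 15)*(-136) = 55*(-136) = -7480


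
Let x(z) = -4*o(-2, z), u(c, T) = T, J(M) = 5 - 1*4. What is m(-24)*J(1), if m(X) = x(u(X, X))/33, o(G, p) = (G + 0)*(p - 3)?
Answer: -72/11 ≈ -6.5455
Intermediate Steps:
J(M) = 1 (J(M) = 5 - 4 = 1)
o(G, p) = G*(-3 + p)
x(z) = -24 + 8*z (x(z) = -(-8)*(-3 + z) = -4*(6 - 2*z) = -24 + 8*z)
m(X) = -8/11 + 8*X/33 (m(X) = (-24 + 8*X)/33 = (-24 + 8*X)*(1/33) = -8/11 + 8*X/33)
m(-24)*J(1) = (-8/11 + (8/33)*(-24))*1 = (-8/11 - 64/11)*1 = -72/11*1 = -72/11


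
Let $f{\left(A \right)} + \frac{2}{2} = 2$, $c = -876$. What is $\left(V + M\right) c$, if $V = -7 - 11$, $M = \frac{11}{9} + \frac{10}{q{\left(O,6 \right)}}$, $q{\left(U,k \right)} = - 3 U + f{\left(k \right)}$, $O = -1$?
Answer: $\frac{37522}{3} \approx 12507.0$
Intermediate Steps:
$f{\left(A \right)} = 1$ ($f{\left(A \right)} = -1 + 2 = 1$)
$q{\left(U,k \right)} = 1 - 3 U$ ($q{\left(U,k \right)} = - 3 U + 1 = 1 - 3 U$)
$M = \frac{67}{18}$ ($M = \frac{11}{9} + \frac{10}{1 - -3} = 11 \cdot \frac{1}{9} + \frac{10}{1 + 3} = \frac{11}{9} + \frac{10}{4} = \frac{11}{9} + 10 \cdot \frac{1}{4} = \frac{11}{9} + \frac{5}{2} = \frac{67}{18} \approx 3.7222$)
$V = -18$ ($V = -7 - 11 = -18$)
$\left(V + M\right) c = \left(-18 + \frac{67}{18}\right) \left(-876\right) = \left(- \frac{257}{18}\right) \left(-876\right) = \frac{37522}{3}$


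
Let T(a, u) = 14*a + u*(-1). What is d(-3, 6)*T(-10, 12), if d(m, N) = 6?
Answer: -912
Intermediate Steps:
T(a, u) = -u + 14*a (T(a, u) = 14*a - u = -u + 14*a)
d(-3, 6)*T(-10, 12) = 6*(-1*12 + 14*(-10)) = 6*(-12 - 140) = 6*(-152) = -912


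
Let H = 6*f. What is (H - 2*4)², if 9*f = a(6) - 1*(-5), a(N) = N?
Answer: 4/9 ≈ 0.44444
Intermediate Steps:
f = 11/9 (f = (6 - 1*(-5))/9 = (6 + 5)/9 = (⅑)*11 = 11/9 ≈ 1.2222)
H = 22/3 (H = 6*(11/9) = 22/3 ≈ 7.3333)
(H - 2*4)² = (22/3 - 2*4)² = (22/3 - 8)² = (-⅔)² = 4/9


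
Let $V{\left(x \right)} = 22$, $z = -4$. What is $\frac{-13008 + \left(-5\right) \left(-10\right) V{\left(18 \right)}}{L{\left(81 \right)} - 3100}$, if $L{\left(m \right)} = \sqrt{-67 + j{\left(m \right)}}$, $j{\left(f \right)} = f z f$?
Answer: $\frac{36914800}{9636311} + \frac{11908 i \sqrt{26311}}{9636311} \approx 3.8308 + 0.20045 i$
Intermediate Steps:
$j{\left(f \right)} = - 4 f^{2}$ ($j{\left(f \right)} = f \left(-4\right) f = - 4 f f = - 4 f^{2}$)
$L{\left(m \right)} = \sqrt{-67 - 4 m^{2}}$
$\frac{-13008 + \left(-5\right) \left(-10\right) V{\left(18 \right)}}{L{\left(81 \right)} - 3100} = \frac{-13008 + \left(-5\right) \left(-10\right) 22}{\sqrt{-67 - 4 \cdot 81^{2}} - 3100} = \frac{-13008 + 50 \cdot 22}{\sqrt{-67 - 26244} - 3100} = \frac{-13008 + 1100}{\sqrt{-67 - 26244} - 3100} = - \frac{11908}{\sqrt{-26311} - 3100} = - \frac{11908}{i \sqrt{26311} - 3100} = - \frac{11908}{-3100 + i \sqrt{26311}}$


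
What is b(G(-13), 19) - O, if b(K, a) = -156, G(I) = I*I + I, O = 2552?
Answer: -2708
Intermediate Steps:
G(I) = I + I² (G(I) = I² + I = I + I²)
b(G(-13), 19) - O = -156 - 1*2552 = -156 - 2552 = -2708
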